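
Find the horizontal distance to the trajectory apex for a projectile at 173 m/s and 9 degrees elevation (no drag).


R = v0^2*sin(2*theta)/g = 173^2*sin(2*9°)/9.81 = 942.77 m
apex_dist = R/2 = 942.77/2 = 471.4 m

471.4 m


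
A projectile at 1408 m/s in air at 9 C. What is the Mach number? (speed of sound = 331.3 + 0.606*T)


a = 331.3 + 0.606*(9) = 336.754 m/s
M = v/a = 1408/336.754 = 4.181

4.181


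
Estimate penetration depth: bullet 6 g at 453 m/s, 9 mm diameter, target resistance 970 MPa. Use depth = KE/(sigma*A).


A = pi*(d/2)^2 = pi*(9/2)^2 = 63.6173 mm^2
E = 0.5*m*v^2 = 0.5*0.006*453^2 = 615.627 J
depth = E/(sigma*A) = 615.627 J / (970 MPa * 63.6173 mm^2) = 615.627/(970 * 63.6173) m = 0.00997634 m ≈ 9.976 mm

9.976 mm


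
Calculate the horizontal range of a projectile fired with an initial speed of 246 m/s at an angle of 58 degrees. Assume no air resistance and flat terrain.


R = v0^2 * sin(2*theta) / g = 246^2 * sin(2*58°) / 9.81 = 5544 m

5544 m


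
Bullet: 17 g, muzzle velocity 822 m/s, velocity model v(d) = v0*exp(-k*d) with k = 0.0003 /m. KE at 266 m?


v = v0*exp(-k*d) = 822*exp(-0.0003*266) = 758.953 m/s
E = 0.5*m*v^2 = 0.5*0.017*758.953^2 = 4896 J

4896 J


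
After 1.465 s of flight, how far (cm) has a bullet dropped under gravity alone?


drop = 0.5*g*t^2 = 0.5*9.81*1.465^2 = 10.5272 m ≈ 1053 cm

1053 cm


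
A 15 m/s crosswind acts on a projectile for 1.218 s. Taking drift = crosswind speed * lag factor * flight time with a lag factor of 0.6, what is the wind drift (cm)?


drift = v_wind * lag * t = 15 * 0.6 * 1.218 = 10.962 m ≈ 1096 cm

1096 cm


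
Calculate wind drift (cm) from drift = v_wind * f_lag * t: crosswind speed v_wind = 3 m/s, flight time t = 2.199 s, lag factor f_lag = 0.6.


drift = v_wind * lag * t = 3 * 0.6 * 2.199 = 3.9582 m ≈ 395.8 cm

395.8 cm


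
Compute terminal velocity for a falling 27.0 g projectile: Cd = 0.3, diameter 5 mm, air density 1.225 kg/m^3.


A = pi*(d/2)^2 = pi*(5/2000)^2 = 1.96350e-05 m^2
vt = sqrt(2mg/(Cd*rho*A)) = sqrt(2*0.027*9.81/(0.3 * 1.225 * 1.96350e-05)) = 270.9 m/s

270.9 m/s


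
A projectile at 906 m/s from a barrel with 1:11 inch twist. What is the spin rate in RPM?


twist_m = 11*0.0254 = 0.2794 m
spin = v/twist = 906/0.2794 = 3242.663 rev/s
RPM = spin*60 = 3242.663*60 ≈ 194560 RPM

194560 RPM


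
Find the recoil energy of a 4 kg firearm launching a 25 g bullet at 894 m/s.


v_r = m_p*v_p/m_gun = 0.025*894/4 = 5.5875 m/s, E_r = 0.5*m_gun*v_r^2 = 0.5*4*5.5875^2 = 62.44 J

62.44 J


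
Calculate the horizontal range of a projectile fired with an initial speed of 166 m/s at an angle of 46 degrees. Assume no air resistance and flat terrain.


R = v0^2 * sin(2*theta) / g = 166^2 * sin(2*46°) / 9.81 = 2807 m

2807 m


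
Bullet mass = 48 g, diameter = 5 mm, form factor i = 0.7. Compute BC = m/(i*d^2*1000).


BC = m/(i*d^2*1000) = 48/(0.7 * 5^2 * 1000) = 0.002743

0.002743


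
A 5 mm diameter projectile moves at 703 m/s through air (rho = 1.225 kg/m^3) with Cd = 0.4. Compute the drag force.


A = pi*(d/2)^2 = pi*(5/2000)^2 = 1.96350e-05 m^2
Fd = 0.5*Cd*rho*A*v^2 = 0.5*0.4*1.225*1.96350e-05*703^2 = 2.377 N

2.377 N


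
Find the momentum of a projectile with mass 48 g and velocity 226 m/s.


p = m*v = 0.048*226 = 10.85 kg·m/s

10.85 kg·m/s


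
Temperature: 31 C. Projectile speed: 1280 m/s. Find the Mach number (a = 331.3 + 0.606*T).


a = 331.3 + 0.606*(31) = 350.086 m/s
M = v/a = 1280/350.086 = 3.656

3.656


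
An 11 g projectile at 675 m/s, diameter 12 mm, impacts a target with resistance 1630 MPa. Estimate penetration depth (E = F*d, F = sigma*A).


A = pi*(d/2)^2 = pi*(12/2)^2 = 113.097 mm^2
E = 0.5*m*v^2 = 0.5*0.011*675^2 = 2505.94 J
depth = E/(sigma*A) = 2505.94 J / (1630 MPa * 113.097 mm^2) = 2505.94/(1630 * 113.097) m = 0.0135935 m ≈ 13.59 mm

13.59 mm


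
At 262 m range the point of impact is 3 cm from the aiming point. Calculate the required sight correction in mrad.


1 mrad subtends 1 cm per 10 m of range, so adj = error_cm / (dist_m / 10) = 3 / (262/10) = 0.1145 mrad

0.1145 mrad


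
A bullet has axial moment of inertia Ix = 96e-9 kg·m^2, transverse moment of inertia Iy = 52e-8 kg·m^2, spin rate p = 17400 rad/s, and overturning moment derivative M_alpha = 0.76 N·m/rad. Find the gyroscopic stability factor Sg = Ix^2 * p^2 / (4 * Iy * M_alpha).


Sg = Ix^2 * p^2 / (4 * Iy * M_alpha) = (96e-9)^2 * 17400^2 / (4 * 52e-8 * 0.76) = 1.765

1.765


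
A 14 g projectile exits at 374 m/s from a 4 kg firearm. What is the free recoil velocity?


v_recoil = m_p * v_p / m_gun = 0.014 * 374 / 4 = 1.309 m/s

1.309 m/s


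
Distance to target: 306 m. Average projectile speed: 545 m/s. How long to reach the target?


t = d/v = 306/545 = 0.5615 s

0.5615 s


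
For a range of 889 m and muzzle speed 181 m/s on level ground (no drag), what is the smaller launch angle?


sin(2*theta) = R*g/v0^2 = 889*9.81/181^2 = 0.266203, theta = arcsin(0.266203)/2 = 7.719°

7.719 degrees


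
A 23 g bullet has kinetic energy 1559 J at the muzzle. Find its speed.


v = sqrt(2*E/m) = sqrt(2*1559/0.023) = 368.2 m/s

368.2 m/s


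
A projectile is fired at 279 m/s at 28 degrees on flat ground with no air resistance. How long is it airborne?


T = 2*v0*sin(theta)/g = 2*279*sin(28°)/9.81 = 26.7 s

26.7 s


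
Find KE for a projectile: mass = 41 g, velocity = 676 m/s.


E = 0.5*m*v^2 = 0.5*0.041*676^2 = 9368 J

9368 J


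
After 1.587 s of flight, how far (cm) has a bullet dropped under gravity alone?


drop = 0.5*g*t^2 = 0.5*9.81*1.587^2 = 12.3536 m ≈ 1235 cm

1235 cm


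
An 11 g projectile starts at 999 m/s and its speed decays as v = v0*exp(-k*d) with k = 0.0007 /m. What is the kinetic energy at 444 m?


v = v0*exp(-k*d) = 999*exp(-0.0007*444) = 732.128 m/s
E = 0.5*m*v^2 = 0.5*0.011*732.128^2 = 2948 J

2948 J


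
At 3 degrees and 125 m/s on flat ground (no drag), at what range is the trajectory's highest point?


R = v0^2*sin(2*theta)/g = 125^2*sin(2*3°)/9.81 = 166.489 m
apex_dist = R/2 = 166.489/2 = 83.24 m

83.24 m


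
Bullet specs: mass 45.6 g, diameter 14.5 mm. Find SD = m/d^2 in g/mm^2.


SD = m/d^2 = 45.6/14.5^2 = 0.2169 g/mm^2

0.2169 g/mm^2


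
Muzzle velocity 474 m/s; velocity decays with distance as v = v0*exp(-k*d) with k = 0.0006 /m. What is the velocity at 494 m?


v = v0*exp(-k*d) = 474*exp(-0.0006*494) = 352.4 m/s

352.4 m/s


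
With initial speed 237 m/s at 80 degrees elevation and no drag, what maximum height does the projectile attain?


H = (v0*sin(theta))^2 / (2g) = (237*sin(80°))^2 / (2*9.81) = 2777 m

2777 m


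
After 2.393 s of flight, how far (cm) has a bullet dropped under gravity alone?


drop = 0.5*g*t^2 = 0.5*9.81*2.393^2 = 28.0882 m ≈ 2809 cm

2809 cm


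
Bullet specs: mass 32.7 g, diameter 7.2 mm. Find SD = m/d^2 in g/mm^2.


SD = m/d^2 = 32.7/7.2^2 = 0.6308 g/mm^2

0.6308 g/mm^2


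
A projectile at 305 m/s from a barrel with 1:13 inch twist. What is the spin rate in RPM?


twist_m = 13*0.0254 = 0.3302 m
spin = v/twist = 305/0.3302 = 923.6826 rev/s
RPM = spin*60 = 923.6826*60 ≈ 55421 RPM

55421 RPM


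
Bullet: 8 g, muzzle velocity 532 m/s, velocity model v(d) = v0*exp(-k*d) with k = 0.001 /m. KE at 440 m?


v = v0*exp(-k*d) = 532*exp(-0.001*440) = 342.627 m/s
E = 0.5*m*v^2 = 0.5*0.008*342.627^2 = 469.6 J

469.6 J


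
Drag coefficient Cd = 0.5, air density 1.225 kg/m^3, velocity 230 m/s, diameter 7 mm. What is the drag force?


A = pi*(d/2)^2 = pi*(7/2000)^2 = 3.84845e-05 m^2
Fd = 0.5*Cd*rho*A*v^2 = 0.5*0.5*1.225*3.84845e-05*230^2 = 0.6235 N

0.6235 N


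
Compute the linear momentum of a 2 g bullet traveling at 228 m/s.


p = m*v = 0.002*228 = 0.456 kg·m/s

0.456 kg·m/s


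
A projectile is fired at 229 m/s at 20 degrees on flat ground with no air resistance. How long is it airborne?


T = 2*v0*sin(theta)/g = 2*229*sin(20°)/9.81 = 15.97 s

15.97 s


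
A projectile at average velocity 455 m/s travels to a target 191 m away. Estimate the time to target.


t = d/v = 191/455 = 0.4198 s

0.4198 s


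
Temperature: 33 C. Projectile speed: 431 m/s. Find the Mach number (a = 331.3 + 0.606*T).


a = 331.3 + 0.606*(33) = 351.298 m/s
M = v/a = 431/351.298 = 1.227

1.227


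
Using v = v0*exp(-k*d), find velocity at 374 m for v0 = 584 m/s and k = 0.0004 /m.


v = v0*exp(-k*d) = 584*exp(-0.0004*374) = 502.9 m/s

502.9 m/s


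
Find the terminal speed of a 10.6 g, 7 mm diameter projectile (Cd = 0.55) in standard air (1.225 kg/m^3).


A = pi*(d/2)^2 = pi*(7/2000)^2 = 3.84845e-05 m^2
vt = sqrt(2mg/(Cd*rho*A)) = sqrt(2*0.0106*9.81/(0.55 * 1.225 * 3.84845e-05)) = 89.56 m/s

89.56 m/s


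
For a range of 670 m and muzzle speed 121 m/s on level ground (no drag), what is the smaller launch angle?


sin(2*theta) = R*g/v0^2 = 670*9.81/121^2 = 0.448924, theta = arcsin(0.448924)/2 = 13.34°

13.34 degrees


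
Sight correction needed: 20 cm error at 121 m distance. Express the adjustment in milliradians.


1 mrad subtends 1 cm per 10 m of range, so adj = error_cm / (dist_m / 10) = 20 / (121/10) = 1.653 mrad

1.653 mrad


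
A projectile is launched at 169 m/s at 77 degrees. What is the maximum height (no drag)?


H = (v0*sin(theta))^2 / (2g) = (169*sin(77°))^2 / (2*9.81) = 1382 m

1382 m


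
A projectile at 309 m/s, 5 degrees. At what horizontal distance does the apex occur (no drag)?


R = v0^2*sin(2*theta)/g = 309^2*sin(2*5°)/9.81 = 1690.12 m
apex_dist = R/2 = 1690.12/2 = 845.1 m

845.1 m


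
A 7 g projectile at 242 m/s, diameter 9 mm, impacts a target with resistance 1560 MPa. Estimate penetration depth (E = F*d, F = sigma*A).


A = pi*(d/2)^2 = pi*(9/2)^2 = 63.6173 mm^2
E = 0.5*m*v^2 = 0.5*0.007*242^2 = 204.974 J
depth = E/(sigma*A) = 204.974 J / (1560 MPa * 63.6173 mm^2) = 204.974/(1560 * 63.6173) m = 0.00206538 m ≈ 2.065 mm

2.065 mm


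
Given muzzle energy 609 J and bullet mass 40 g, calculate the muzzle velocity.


v = sqrt(2*E/m) = sqrt(2*609/0.04) = 174.5 m/s

174.5 m/s


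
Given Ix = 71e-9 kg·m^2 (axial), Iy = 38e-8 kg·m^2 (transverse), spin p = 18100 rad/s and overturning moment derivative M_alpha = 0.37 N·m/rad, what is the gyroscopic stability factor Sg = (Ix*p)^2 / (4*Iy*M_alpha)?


Sg = Ix^2 * p^2 / (4 * Iy * M_alpha) = (71e-9)^2 * 18100^2 / (4 * 38e-8 * 0.37) = 2.936

2.936


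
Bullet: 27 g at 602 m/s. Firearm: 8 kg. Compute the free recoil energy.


v_r = m_p*v_p/m_gun = 0.027*602/8 = 2.03175 m/s, E_r = 0.5*m_gun*v_r^2 = 0.5*8*2.03175^2 = 16.51 J

16.51 J


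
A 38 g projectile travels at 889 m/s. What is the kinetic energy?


E = 0.5*m*v^2 = 0.5*0.038*889^2 = 15016 J

15016 J


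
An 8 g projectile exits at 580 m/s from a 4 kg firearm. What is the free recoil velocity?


v_recoil = m_p * v_p / m_gun = 0.008 * 580 / 4 = 1.16 m/s

1.16 m/s


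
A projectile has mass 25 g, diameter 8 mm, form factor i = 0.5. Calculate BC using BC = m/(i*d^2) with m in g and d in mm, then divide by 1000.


BC = m/(i*d^2*1000) = 25/(0.5 * 8^2 * 1000) = 0.0007813

0.0007813


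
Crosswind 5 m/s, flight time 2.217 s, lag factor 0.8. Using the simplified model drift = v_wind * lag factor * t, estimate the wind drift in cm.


drift = v_wind * lag * t = 5 * 0.8 * 2.217 = 8.868 m ≈ 886.8 cm

886.8 cm


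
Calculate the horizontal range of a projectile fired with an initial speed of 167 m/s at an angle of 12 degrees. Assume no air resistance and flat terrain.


R = v0^2 * sin(2*theta) / g = 167^2 * sin(2*12°) / 9.81 = 1156 m

1156 m


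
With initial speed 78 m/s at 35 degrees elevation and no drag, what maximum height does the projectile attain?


H = (v0*sin(theta))^2 / (2g) = (78*sin(35°))^2 / (2*9.81) = 102 m

102 m


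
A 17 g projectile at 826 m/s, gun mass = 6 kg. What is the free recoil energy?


v_r = m_p*v_p/m_gun = 0.017*826/6 = 2.34033 m/s, E_r = 0.5*m_gun*v_r^2 = 0.5*6*2.34033^2 = 16.43 J

16.43 J


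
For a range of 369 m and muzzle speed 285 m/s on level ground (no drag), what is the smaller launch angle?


sin(2*theta) = R*g/v0^2 = 369*9.81/285^2 = 0.0445662, theta = arcsin(0.0445662)/2 = 1.277°

1.277 degrees


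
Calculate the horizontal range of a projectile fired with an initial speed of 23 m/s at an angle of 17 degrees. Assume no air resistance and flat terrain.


R = v0^2 * sin(2*theta) / g = 23^2 * sin(2*17°) / 9.81 = 30.15 m

30.15 m


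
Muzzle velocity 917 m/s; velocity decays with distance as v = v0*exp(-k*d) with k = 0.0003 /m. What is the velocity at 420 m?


v = v0*exp(-k*d) = 917*exp(-0.0003*420) = 808.4 m/s

808.4 m/s


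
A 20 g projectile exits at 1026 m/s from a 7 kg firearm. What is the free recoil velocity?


v_recoil = m_p * v_p / m_gun = 0.02 * 1026 / 7 = 2.931 m/s

2.931 m/s


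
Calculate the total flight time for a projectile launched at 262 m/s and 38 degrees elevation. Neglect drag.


T = 2*v0*sin(theta)/g = 2*262*sin(38°)/9.81 = 32.89 s

32.89 s


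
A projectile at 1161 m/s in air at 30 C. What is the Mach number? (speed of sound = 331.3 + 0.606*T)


a = 331.3 + 0.606*(30) = 349.48 m/s
M = v/a = 1161/349.48 = 3.322

3.322


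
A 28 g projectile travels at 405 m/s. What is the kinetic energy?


E = 0.5*m*v^2 = 0.5*0.028*405^2 = 2296 J

2296 J


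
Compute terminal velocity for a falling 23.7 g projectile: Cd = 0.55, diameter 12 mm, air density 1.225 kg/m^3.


A = pi*(d/2)^2 = pi*(12/2000)^2 = 1.13097e-04 m^2
vt = sqrt(2mg/(Cd*rho*A)) = sqrt(2*0.0237*9.81/(0.55 * 1.225 * 1.13097e-04)) = 78.12 m/s

78.12 m/s


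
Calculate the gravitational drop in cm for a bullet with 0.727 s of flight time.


drop = 0.5*g*t^2 = 0.5*9.81*0.727^2 = 2.59243 m ≈ 259.2 cm

259.2 cm


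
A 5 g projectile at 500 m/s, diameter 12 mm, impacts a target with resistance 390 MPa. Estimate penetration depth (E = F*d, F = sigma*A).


A = pi*(d/2)^2 = pi*(12/2)^2 = 113.097 mm^2
E = 0.5*m*v^2 = 0.5*0.005*500^2 = 625 J
depth = E/(sigma*A) = 625 J / (390 MPa * 113.097 mm^2) = 625/(390 * 113.097) m = 0.0141698 m ≈ 14.17 mm

14.17 mm


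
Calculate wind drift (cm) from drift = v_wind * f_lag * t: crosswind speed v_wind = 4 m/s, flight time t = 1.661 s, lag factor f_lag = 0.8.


drift = v_wind * lag * t = 4 * 0.8 * 1.661 = 5.3152 m ≈ 531.5 cm

531.5 cm


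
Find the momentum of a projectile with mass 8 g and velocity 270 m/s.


p = m*v = 0.008*270 = 2.16 kg·m/s

2.16 kg·m/s


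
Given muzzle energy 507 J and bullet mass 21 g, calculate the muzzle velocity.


v = sqrt(2*E/m) = sqrt(2*507/0.021) = 219.7 m/s

219.7 m/s


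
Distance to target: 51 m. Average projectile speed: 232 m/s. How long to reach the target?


t = d/v = 51/232 = 0.2198 s

0.2198 s


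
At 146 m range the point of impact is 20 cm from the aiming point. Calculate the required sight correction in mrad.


1 mrad subtends 1 cm per 10 m of range, so adj = error_cm / (dist_m / 10) = 20 / (146/10) = 1.37 mrad

1.37 mrad


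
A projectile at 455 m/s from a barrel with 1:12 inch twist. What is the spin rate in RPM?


twist_m = 12*0.0254 = 0.3048 m
spin = v/twist = 455/0.3048 = 1492.782 rev/s
RPM = spin*60 = 1492.782*60 ≈ 89567 RPM

89567 RPM


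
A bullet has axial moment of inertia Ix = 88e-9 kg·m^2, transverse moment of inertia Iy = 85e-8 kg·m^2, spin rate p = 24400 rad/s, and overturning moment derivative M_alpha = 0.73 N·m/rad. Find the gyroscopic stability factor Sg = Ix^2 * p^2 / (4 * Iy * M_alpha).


Sg = Ix^2 * p^2 / (4 * Iy * M_alpha) = (88e-9)^2 * 24400^2 / (4 * 85e-8 * 0.73) = 1.858

1.858


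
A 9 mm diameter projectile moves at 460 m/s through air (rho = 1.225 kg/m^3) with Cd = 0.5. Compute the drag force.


A = pi*(d/2)^2 = pi*(9/2000)^2 = 6.36173e-05 m^2
Fd = 0.5*Cd*rho*A*v^2 = 0.5*0.5*1.225*6.36173e-05*460^2 = 4.123 N

4.123 N


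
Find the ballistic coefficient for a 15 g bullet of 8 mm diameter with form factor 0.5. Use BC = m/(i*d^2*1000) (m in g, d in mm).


BC = m/(i*d^2*1000) = 15/(0.5 * 8^2 * 1000) = 0.0004687

0.0004687


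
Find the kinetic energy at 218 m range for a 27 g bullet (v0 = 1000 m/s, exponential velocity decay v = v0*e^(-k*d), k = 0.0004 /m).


v = v0*exp(-k*d) = 1000*exp(-0.0004*218) = 916.494 m/s
E = 0.5*m*v^2 = 0.5*0.027*916.494^2 = 11339 J

11339 J


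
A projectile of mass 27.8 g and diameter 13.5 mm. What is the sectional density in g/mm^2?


SD = m/d^2 = 27.8/13.5^2 = 0.1525 g/mm^2

0.1525 g/mm^2


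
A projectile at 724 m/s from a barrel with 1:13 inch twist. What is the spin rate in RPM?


twist_m = 13*0.0254 = 0.3302 m
spin = v/twist = 724/0.3302 = 2192.611 rev/s
RPM = spin*60 = 2192.611*60 ≈ 131557 RPM

131557 RPM


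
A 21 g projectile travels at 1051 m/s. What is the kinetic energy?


E = 0.5*m*v^2 = 0.5*0.021*1051^2 = 11598 J

11598 J


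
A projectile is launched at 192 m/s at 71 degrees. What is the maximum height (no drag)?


H = (v0*sin(theta))^2 / (2g) = (192*sin(71°))^2 / (2*9.81) = 1680 m

1680 m


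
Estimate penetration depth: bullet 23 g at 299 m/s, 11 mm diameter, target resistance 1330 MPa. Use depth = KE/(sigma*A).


A = pi*(d/2)^2 = pi*(11/2)^2 = 95.0332 mm^2
E = 0.5*m*v^2 = 0.5*0.023*299^2 = 1028.11 J
depth = E/(sigma*A) = 1028.11 J / (1330 MPa * 95.0332 mm^2) = 1028.11/(1330 * 95.0332) m = 0.00813417 m ≈ 8.134 mm

8.134 mm


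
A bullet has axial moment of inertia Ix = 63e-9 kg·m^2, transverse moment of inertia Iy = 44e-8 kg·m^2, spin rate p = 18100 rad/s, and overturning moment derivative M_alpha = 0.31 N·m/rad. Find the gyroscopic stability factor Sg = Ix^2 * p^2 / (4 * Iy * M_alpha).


Sg = Ix^2 * p^2 / (4 * Iy * M_alpha) = (63e-9)^2 * 18100^2 / (4 * 44e-8 * 0.31) = 2.383

2.383


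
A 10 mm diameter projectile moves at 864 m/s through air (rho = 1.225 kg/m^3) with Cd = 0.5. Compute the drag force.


A = pi*(d/2)^2 = pi*(10/2000)^2 = 7.85398e-05 m^2
Fd = 0.5*Cd*rho*A*v^2 = 0.5*0.5*1.225*7.85398e-05*864^2 = 17.96 N

17.96 N


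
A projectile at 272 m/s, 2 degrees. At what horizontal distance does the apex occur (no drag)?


R = v0^2*sin(2*theta)/g = 272^2*sin(2*2°)/9.81 = 526.082 m
apex_dist = R/2 = 526.082/2 = 263 m

263 m


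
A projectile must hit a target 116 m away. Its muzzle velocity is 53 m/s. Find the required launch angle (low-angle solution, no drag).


sin(2*theta) = R*g/v0^2 = 116*9.81/53^2 = 0.405112, theta = arcsin(0.405112)/2 = 11.95°

11.95 degrees


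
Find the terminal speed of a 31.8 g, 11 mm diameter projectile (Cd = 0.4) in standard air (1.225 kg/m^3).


A = pi*(d/2)^2 = pi*(11/2000)^2 = 9.50332e-05 m^2
vt = sqrt(2mg/(Cd*rho*A)) = sqrt(2*0.0318*9.81/(0.4 * 1.225 * 9.50332e-05)) = 115.8 m/s

115.8 m/s


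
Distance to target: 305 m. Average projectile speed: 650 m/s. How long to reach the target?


t = d/v = 305/650 = 0.4692 s

0.4692 s


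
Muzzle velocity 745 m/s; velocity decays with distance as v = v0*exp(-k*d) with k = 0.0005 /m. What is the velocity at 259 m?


v = v0*exp(-k*d) = 745*exp(-0.0005*259) = 654.5 m/s

654.5 m/s


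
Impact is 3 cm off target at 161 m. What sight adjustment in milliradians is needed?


1 mrad subtends 1 cm per 10 m of range, so adj = error_cm / (dist_m / 10) = 3 / (161/10) = 0.1863 mrad

0.1863 mrad


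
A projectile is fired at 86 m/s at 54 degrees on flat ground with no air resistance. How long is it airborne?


T = 2*v0*sin(theta)/g = 2*86*sin(54°)/9.81 = 14.18 s

14.18 s


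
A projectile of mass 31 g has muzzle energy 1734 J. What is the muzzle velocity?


v = sqrt(2*E/m) = sqrt(2*1734/0.031) = 334.5 m/s

334.5 m/s


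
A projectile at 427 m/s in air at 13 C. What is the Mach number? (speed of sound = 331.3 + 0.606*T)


a = 331.3 + 0.606*(13) = 339.178 m/s
M = v/a = 427/339.178 = 1.259

1.259


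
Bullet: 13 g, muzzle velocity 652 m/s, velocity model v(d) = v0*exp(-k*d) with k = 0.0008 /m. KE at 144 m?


v = v0*exp(-k*d) = 652*exp(-0.0008*144) = 581.055 m/s
E = 0.5*m*v^2 = 0.5*0.013*581.055^2 = 2195 J

2195 J


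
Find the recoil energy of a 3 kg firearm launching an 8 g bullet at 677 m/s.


v_r = m_p*v_p/m_gun = 0.008*677/3 = 1.80533 m/s, E_r = 0.5*m_gun*v_r^2 = 0.5*3*1.80533^2 = 4.889 J

4.889 J


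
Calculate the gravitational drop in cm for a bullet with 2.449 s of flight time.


drop = 0.5*g*t^2 = 0.5*9.81*2.449^2 = 29.4182 m ≈ 2942 cm

2942 cm


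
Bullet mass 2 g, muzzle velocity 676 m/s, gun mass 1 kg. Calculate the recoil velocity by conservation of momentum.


v_recoil = m_p * v_p / m_gun = 0.002 * 676 / 1 = 1.352 m/s

1.352 m/s


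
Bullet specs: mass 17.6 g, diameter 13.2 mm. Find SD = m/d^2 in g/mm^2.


SD = m/d^2 = 17.6/13.2^2 = 0.101 g/mm^2

0.101 g/mm^2


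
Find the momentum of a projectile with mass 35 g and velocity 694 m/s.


p = m*v = 0.035*694 = 24.29 kg·m/s

24.29 kg·m/s


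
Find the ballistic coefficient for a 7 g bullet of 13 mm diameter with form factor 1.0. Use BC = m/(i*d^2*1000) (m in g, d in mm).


BC = m/(i*d^2*1000) = 7/(1.0 * 13^2 * 1000) = 4.142e-05

4.142e-05


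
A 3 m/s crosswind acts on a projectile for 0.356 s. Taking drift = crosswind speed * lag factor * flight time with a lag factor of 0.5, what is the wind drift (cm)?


drift = v_wind * lag * t = 3 * 0.5 * 0.356 = 0.534 m ≈ 53.4 cm

53.4 cm


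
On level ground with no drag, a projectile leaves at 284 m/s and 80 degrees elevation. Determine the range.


R = v0^2 * sin(2*theta) / g = 284^2 * sin(2*80°) / 9.81 = 2812 m

2812 m


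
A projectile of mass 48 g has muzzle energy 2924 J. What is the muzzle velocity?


v = sqrt(2*E/m) = sqrt(2*2924/0.048) = 349 m/s

349 m/s


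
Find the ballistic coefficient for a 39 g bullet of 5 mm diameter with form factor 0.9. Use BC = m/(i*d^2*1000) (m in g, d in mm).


BC = m/(i*d^2*1000) = 39/(0.9 * 5^2 * 1000) = 0.001733

0.001733


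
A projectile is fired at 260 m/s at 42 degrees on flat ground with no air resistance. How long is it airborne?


T = 2*v0*sin(theta)/g = 2*260*sin(42°)/9.81 = 35.47 s

35.47 s


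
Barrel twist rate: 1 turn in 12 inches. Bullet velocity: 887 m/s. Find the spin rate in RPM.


twist_m = 12*0.0254 = 0.3048 m
spin = v/twist = 887/0.3048 = 2910.105 rev/s
RPM = spin*60 = 2910.105*60 ≈ 174606 RPM

174606 RPM


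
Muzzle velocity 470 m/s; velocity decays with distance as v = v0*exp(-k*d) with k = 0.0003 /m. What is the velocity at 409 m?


v = v0*exp(-k*d) = 470*exp(-0.0003*409) = 415.7 m/s

415.7 m/s


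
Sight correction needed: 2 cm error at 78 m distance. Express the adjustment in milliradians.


1 mrad subtends 1 cm per 10 m of range, so adj = error_cm / (dist_m / 10) = 2 / (78/10) = 0.2564 mrad

0.2564 mrad


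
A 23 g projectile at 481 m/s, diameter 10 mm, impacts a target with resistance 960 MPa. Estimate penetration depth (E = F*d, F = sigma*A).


A = pi*(d/2)^2 = pi*(10/2)^2 = 78.5398 mm^2
E = 0.5*m*v^2 = 0.5*0.023*481^2 = 2660.65 J
depth = E/(sigma*A) = 2660.65 J / (960 MPa * 78.5398 mm^2) = 2660.65/(960 * 78.5398) m = 0.035288 m ≈ 35.29 mm

35.29 mm


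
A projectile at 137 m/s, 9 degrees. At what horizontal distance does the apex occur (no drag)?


R = v0^2*sin(2*theta)/g = 137^2*sin(2*9°)/9.81 = 591.227 m
apex_dist = R/2 = 591.227/2 = 295.6 m

295.6 m


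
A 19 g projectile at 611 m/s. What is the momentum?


p = m*v = 0.019*611 = 11.61 kg·m/s

11.61 kg·m/s


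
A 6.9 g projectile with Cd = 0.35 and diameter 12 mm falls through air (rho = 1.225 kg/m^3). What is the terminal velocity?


A = pi*(d/2)^2 = pi*(12/2000)^2 = 1.13097e-04 m^2
vt = sqrt(2mg/(Cd*rho*A)) = sqrt(2*0.0069*9.81/(0.35 * 1.225 * 1.13097e-04)) = 52.84 m/s

52.84 m/s


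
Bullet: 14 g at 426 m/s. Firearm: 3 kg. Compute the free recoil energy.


v_r = m_p*v_p/m_gun = 0.014*426/3 = 1.988 m/s, E_r = 0.5*m_gun*v_r^2 = 0.5*3*1.988^2 = 5.928 J

5.928 J


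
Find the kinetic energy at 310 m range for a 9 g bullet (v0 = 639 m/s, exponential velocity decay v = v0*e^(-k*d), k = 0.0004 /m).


v = v0*exp(-k*d) = 639*exp(-0.0004*310) = 564.48 m/s
E = 0.5*m*v^2 = 0.5*0.009*564.48^2 = 1434 J

1434 J


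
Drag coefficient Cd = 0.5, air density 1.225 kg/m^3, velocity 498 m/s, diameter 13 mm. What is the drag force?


A = pi*(d/2)^2 = pi*(13/2000)^2 = 1.32732e-04 m^2
Fd = 0.5*Cd*rho*A*v^2 = 0.5*0.5*1.225*1.32732e-04*498^2 = 10.08 N

10.08 N


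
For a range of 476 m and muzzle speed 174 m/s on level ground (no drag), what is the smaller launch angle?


sin(2*theta) = R*g/v0^2 = 476*9.81/174^2 = 0.154233, theta = arcsin(0.154233)/2 = 4.436°

4.436 degrees


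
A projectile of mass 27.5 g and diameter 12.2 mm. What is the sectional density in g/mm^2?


SD = m/d^2 = 27.5/12.2^2 = 0.1848 g/mm^2

0.1848 g/mm^2


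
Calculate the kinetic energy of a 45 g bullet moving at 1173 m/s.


E = 0.5*m*v^2 = 0.5*0.045*1173^2 = 30958 J

30958 J


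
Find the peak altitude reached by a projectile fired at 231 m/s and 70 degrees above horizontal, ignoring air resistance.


H = (v0*sin(theta))^2 / (2g) = (231*sin(70°))^2 / (2*9.81) = 2402 m

2402 m


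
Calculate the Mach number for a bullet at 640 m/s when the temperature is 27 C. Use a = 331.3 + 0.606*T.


a = 331.3 + 0.606*(27) = 347.662 m/s
M = v/a = 640/347.662 = 1.841

1.841


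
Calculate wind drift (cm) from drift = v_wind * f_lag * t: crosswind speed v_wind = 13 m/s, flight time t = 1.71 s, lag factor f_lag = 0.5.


drift = v_wind * lag * t = 13 * 0.5 * 1.71 = 11.115 m ≈ 1112 cm

1112 cm


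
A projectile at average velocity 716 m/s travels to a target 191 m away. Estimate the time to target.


t = d/v = 191/716 = 0.2668 s

0.2668 s


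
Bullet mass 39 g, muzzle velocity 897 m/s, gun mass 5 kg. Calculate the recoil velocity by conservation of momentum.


v_recoil = m_p * v_p / m_gun = 0.039 * 897 / 5 = 6.997 m/s

6.997 m/s


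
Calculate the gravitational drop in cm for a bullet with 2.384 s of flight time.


drop = 0.5*g*t^2 = 0.5*9.81*2.384^2 = 27.8774 m ≈ 2788 cm

2788 cm


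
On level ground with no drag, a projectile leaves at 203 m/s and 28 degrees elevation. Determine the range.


R = v0^2 * sin(2*theta) / g = 203^2 * sin(2*28°) / 9.81 = 3483 m

3483 m


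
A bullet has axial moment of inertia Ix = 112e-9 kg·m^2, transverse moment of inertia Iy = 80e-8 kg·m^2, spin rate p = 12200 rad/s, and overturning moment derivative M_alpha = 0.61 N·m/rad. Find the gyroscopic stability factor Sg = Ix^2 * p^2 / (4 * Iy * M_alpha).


Sg = Ix^2 * p^2 / (4 * Iy * M_alpha) = (112e-9)^2 * 12200^2 / (4 * 80e-8 * 0.61) = 0.9565

0.9565


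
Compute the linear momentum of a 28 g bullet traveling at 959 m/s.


p = m*v = 0.028*959 = 26.85 kg·m/s

26.85 kg·m/s


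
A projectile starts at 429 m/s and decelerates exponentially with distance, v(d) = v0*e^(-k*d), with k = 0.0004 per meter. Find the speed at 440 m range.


v = v0*exp(-k*d) = 429*exp(-0.0004*440) = 359.8 m/s

359.8 m/s


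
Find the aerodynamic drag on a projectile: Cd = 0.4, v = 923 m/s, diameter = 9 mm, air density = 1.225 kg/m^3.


A = pi*(d/2)^2 = pi*(9/2000)^2 = 6.36173e-05 m^2
Fd = 0.5*Cd*rho*A*v^2 = 0.5*0.4*1.225*6.36173e-05*923^2 = 13.28 N

13.28 N


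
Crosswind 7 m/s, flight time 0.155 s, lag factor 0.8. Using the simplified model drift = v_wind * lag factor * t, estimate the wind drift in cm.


drift = v_wind * lag * t = 7 * 0.8 * 0.155 = 0.868 m ≈ 86.8 cm

86.8 cm


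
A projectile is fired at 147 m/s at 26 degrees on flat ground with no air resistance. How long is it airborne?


T = 2*v0*sin(theta)/g = 2*147*sin(26°)/9.81 = 13.14 s

13.14 s


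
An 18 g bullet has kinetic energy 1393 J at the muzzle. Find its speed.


v = sqrt(2*E/m) = sqrt(2*1393/0.018) = 393.4 m/s

393.4 m/s


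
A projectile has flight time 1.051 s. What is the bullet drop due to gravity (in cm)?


drop = 0.5*g*t^2 = 0.5*9.81*1.051^2 = 5.41807 m ≈ 541.8 cm

541.8 cm


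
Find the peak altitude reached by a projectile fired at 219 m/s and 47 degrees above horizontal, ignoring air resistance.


H = (v0*sin(theta))^2 / (2g) = (219*sin(47°))^2 / (2*9.81) = 1308 m

1308 m


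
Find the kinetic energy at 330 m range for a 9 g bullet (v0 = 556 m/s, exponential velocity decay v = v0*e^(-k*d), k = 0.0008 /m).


v = v0*exp(-k*d) = 556*exp(-0.0008*330) = 426.993 m/s
E = 0.5*m*v^2 = 0.5*0.009*426.993^2 = 820.5 J

820.5 J


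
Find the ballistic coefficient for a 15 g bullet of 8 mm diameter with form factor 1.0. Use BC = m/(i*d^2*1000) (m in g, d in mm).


BC = m/(i*d^2*1000) = 15/(1.0 * 8^2 * 1000) = 0.0002344

0.0002344


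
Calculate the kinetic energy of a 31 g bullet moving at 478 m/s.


E = 0.5*m*v^2 = 0.5*0.031*478^2 = 3542 J

3542 J


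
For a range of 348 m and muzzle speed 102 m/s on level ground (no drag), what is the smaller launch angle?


sin(2*theta) = R*g/v0^2 = 348*9.81/102^2 = 0.328131, theta = arcsin(0.328131)/2 = 9.578°

9.578 degrees


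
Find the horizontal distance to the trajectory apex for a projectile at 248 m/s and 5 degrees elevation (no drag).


R = v0^2*sin(2*theta)/g = 248^2*sin(2*5°)/9.81 = 1088.69 m
apex_dist = R/2 = 1088.69/2 = 544.3 m

544.3 m


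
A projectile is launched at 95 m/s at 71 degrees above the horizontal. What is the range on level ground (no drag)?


R = v0^2 * sin(2*theta) / g = 95^2 * sin(2*71°) / 9.81 = 566.4 m

566.4 m


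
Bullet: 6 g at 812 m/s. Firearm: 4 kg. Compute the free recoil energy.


v_r = m_p*v_p/m_gun = 0.006*812/4 = 1.218 m/s, E_r = 0.5*m_gun*v_r^2 = 0.5*4*1.218^2 = 2.967 J

2.967 J


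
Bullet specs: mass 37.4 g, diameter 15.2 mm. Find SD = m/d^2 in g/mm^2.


SD = m/d^2 = 37.4/15.2^2 = 0.1619 g/mm^2

0.1619 g/mm^2


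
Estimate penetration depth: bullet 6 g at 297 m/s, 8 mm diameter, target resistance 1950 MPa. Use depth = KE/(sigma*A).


A = pi*(d/2)^2 = pi*(8/2)^2 = 50.2655 mm^2
E = 0.5*m*v^2 = 0.5*0.006*297^2 = 264.627 J
depth = E/(sigma*A) = 264.627 J / (1950 MPa * 50.2655 mm^2) = 264.627/(1950 * 50.2655) m = 0.00269979 m ≈ 2.7 mm

2.7 mm


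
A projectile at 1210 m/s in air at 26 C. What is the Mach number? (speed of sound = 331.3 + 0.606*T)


a = 331.3 + 0.606*(26) = 347.056 m/s
M = v/a = 1210/347.056 = 3.486

3.486


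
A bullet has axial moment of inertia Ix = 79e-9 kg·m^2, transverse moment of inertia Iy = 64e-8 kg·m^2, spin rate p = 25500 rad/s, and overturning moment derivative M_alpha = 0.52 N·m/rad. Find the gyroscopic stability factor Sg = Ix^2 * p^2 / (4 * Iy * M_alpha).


Sg = Ix^2 * p^2 / (4 * Iy * M_alpha) = (79e-9)^2 * 25500^2 / (4 * 64e-8 * 0.52) = 3.049

3.049


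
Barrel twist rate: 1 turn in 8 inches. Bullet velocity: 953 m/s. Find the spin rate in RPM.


twist_m = 8*0.0254 = 0.2032 m
spin = v/twist = 953/0.2032 = 4689.961 rev/s
RPM = spin*60 = 4689.961*60 ≈ 281398 RPM

281398 RPM


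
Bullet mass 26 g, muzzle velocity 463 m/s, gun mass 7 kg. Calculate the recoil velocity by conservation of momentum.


v_recoil = m_p * v_p / m_gun = 0.026 * 463 / 7 = 1.72 m/s

1.72 m/s


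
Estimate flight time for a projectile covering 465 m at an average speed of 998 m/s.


t = d/v = 465/998 = 0.4659 s

0.4659 s


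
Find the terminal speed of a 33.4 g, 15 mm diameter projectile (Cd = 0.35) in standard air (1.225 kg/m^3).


A = pi*(d/2)^2 = pi*(15/2000)^2 = 1.76715e-04 m^2
vt = sqrt(2mg/(Cd*rho*A)) = sqrt(2*0.0334*9.81/(0.35 * 1.225 * 1.76715e-04)) = 93 m/s

93 m/s


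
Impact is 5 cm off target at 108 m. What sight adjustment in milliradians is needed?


1 mrad subtends 1 cm per 10 m of range, so adj = error_cm / (dist_m / 10) = 5 / (108/10) = 0.463 mrad

0.463 mrad


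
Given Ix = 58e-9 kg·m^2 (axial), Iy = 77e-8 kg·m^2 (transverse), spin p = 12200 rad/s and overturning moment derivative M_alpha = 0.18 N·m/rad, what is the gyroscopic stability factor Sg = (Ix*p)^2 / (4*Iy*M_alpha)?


Sg = Ix^2 * p^2 / (4 * Iy * M_alpha) = (58e-9)^2 * 12200^2 / (4 * 77e-8 * 0.18) = 0.9031

0.9031


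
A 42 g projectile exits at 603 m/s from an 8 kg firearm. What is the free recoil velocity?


v_recoil = m_p * v_p / m_gun = 0.042 * 603 / 8 = 3.166 m/s

3.166 m/s


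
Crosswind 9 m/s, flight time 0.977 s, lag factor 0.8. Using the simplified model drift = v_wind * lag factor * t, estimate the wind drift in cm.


drift = v_wind * lag * t = 9 * 0.8 * 0.977 = 7.0344 m ≈ 703.4 cm

703.4 cm


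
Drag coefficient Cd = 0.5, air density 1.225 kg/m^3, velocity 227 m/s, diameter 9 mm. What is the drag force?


A = pi*(d/2)^2 = pi*(9/2000)^2 = 6.36173e-05 m^2
Fd = 0.5*Cd*rho*A*v^2 = 0.5*0.5*1.225*6.36173e-05*227^2 = 1.004 N

1.004 N


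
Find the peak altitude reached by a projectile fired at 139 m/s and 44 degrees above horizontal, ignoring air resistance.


H = (v0*sin(theta))^2 / (2g) = (139*sin(44°))^2 / (2*9.81) = 475.2 m

475.2 m


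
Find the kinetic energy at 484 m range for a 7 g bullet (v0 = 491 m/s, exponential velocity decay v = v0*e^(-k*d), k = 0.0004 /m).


v = v0*exp(-k*d) = 491*exp(-0.0004*484) = 404.578 m/s
E = 0.5*m*v^2 = 0.5*0.007*404.578^2 = 572.9 J

572.9 J


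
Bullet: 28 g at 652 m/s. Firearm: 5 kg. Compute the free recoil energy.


v_r = m_p*v_p/m_gun = 0.028*652/5 = 3.6512 m/s, E_r = 0.5*m_gun*v_r^2 = 0.5*5*3.6512^2 = 33.33 J

33.33 J


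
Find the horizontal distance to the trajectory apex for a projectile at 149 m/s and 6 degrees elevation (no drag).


R = v0^2*sin(2*theta)/g = 149^2*sin(2*6°)/9.81 = 470.525 m
apex_dist = R/2 = 470.525/2 = 235.3 m

235.3 m


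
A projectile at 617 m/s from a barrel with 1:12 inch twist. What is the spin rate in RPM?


twist_m = 12*0.0254 = 0.3048 m
spin = v/twist = 617/0.3048 = 2024.278 rev/s
RPM = spin*60 = 2024.278*60 ≈ 121457 RPM

121457 RPM


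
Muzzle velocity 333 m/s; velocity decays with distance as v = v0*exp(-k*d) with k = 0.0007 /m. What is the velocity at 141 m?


v = v0*exp(-k*d) = 333*exp(-0.0007*141) = 301.7 m/s

301.7 m/s


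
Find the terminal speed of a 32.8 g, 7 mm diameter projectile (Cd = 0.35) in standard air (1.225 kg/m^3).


A = pi*(d/2)^2 = pi*(7/2000)^2 = 3.84845e-05 m^2
vt = sqrt(2mg/(Cd*rho*A)) = sqrt(2*0.0328*9.81/(0.35 * 1.225 * 3.84845e-05)) = 197.5 m/s

197.5 m/s


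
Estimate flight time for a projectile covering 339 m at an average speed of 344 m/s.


t = d/v = 339/344 = 0.9855 s

0.9855 s


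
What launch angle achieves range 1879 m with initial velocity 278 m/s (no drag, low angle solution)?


sin(2*theta) = R*g/v0^2 = 1879*9.81/278^2 = 0.23851, theta = arcsin(0.23851)/2 = 6.899°

6.899 degrees


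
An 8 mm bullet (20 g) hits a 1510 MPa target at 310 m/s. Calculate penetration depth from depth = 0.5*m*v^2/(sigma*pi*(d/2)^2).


A = pi*(d/2)^2 = pi*(8/2)^2 = 50.2655 mm^2
E = 0.5*m*v^2 = 0.5*0.02*310^2 = 961 J
depth = E/(sigma*A) = 961 J / (1510 MPa * 50.2655 mm^2) = 961/(1510 * 50.2655) m = 0.0126613 m ≈ 12.66 mm

12.66 mm


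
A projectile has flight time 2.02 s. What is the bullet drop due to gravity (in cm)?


drop = 0.5*g*t^2 = 0.5*9.81*2.02^2 = 20.0144 m ≈ 2001 cm

2001 cm


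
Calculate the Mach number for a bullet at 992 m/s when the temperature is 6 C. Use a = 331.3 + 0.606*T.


a = 331.3 + 0.606*(6) = 334.936 m/s
M = v/a = 992/334.936 = 2.962

2.962


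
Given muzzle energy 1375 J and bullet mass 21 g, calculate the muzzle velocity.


v = sqrt(2*E/m) = sqrt(2*1375/0.021) = 361.9 m/s

361.9 m/s


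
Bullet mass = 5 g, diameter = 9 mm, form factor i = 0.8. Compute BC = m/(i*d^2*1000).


BC = m/(i*d^2*1000) = 5/(0.8 * 9^2 * 1000) = 7.716e-05

7.716e-05


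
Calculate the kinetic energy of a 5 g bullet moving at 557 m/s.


E = 0.5*m*v^2 = 0.5*0.005*557^2 = 775.6 J

775.6 J


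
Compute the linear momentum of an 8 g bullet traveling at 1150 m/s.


p = m*v = 0.008*1150 = 9.2 kg·m/s

9.2 kg·m/s


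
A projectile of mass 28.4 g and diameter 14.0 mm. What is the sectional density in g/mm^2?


SD = m/d^2 = 28.4/14.0^2 = 0.1449 g/mm^2

0.1449 g/mm^2


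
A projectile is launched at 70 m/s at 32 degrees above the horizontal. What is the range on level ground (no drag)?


R = v0^2 * sin(2*theta) / g = 70^2 * sin(2*32°) / 9.81 = 448.9 m

448.9 m


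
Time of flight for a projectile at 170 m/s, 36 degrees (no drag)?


T = 2*v0*sin(theta)/g = 2*170*sin(36°)/9.81 = 20.37 s

20.37 s


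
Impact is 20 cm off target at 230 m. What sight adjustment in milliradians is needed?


1 mrad subtends 1 cm per 10 m of range, so adj = error_cm / (dist_m / 10) = 20 / (230/10) = 0.8696 mrad

0.8696 mrad


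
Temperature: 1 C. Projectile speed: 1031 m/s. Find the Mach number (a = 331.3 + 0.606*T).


a = 331.3 + 0.606*(1) = 331.906 m/s
M = v/a = 1031/331.906 = 3.106

3.106


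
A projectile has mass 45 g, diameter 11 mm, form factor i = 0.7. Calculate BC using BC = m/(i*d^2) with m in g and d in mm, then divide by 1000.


BC = m/(i*d^2*1000) = 45/(0.7 * 11^2 * 1000) = 0.0005313

0.0005313


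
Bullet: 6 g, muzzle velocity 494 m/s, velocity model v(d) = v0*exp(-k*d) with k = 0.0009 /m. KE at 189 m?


v = v0*exp(-k*d) = 494*exp(-0.0009*189) = 416.729 m/s
E = 0.5*m*v^2 = 0.5*0.006*416.729^2 = 521 J

521 J


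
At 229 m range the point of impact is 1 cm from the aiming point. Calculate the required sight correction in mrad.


1 mrad subtends 1 cm per 10 m of range, so adj = error_cm / (dist_m / 10) = 1 / (229/10) = 0.04367 mrad

0.04367 mrad


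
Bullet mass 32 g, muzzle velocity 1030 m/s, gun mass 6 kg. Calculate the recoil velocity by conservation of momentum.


v_recoil = m_p * v_p / m_gun = 0.032 * 1030 / 6 = 5.493 m/s

5.493 m/s


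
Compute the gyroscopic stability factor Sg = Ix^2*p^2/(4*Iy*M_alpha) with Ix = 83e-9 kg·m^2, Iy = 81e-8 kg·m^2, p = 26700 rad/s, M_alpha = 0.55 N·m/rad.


Sg = Ix^2 * p^2 / (4 * Iy * M_alpha) = (83e-9)^2 * 26700^2 / (4 * 81e-8 * 0.55) = 2.756

2.756


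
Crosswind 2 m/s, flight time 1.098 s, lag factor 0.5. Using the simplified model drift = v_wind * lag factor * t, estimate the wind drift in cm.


drift = v_wind * lag * t = 2 * 0.5 * 1.098 = 1.098 m ≈ 109.8 cm

109.8 cm


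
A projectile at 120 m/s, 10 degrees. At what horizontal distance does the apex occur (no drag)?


R = v0^2*sin(2*theta)/g = 120^2*sin(2*10°)/9.81 = 502.048 m
apex_dist = R/2 = 502.048/2 = 251 m

251 m


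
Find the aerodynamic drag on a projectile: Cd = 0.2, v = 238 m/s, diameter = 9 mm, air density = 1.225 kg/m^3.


A = pi*(d/2)^2 = pi*(9/2000)^2 = 6.36173e-05 m^2
Fd = 0.5*Cd*rho*A*v^2 = 0.5*0.2*1.225*6.36173e-05*238^2 = 0.4414 N

0.4414 N


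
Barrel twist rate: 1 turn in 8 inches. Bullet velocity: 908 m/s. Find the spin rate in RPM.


twist_m = 8*0.0254 = 0.2032 m
spin = v/twist = 908/0.2032 = 4468.504 rev/s
RPM = spin*60 = 4468.504*60 ≈ 268110 RPM

268110 RPM


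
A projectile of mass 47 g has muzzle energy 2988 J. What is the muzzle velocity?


v = sqrt(2*E/m) = sqrt(2*2988/0.047) = 356.6 m/s

356.6 m/s


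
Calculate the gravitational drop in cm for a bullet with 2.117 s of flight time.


drop = 0.5*g*t^2 = 0.5*9.81*2.117^2 = 21.9827 m ≈ 2198 cm

2198 cm


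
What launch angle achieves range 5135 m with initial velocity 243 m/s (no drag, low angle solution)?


sin(2*theta) = R*g/v0^2 = 5135*9.81/243^2 = 0.853094, theta = arcsin(0.853094)/2 = 29.27°

29.27 degrees


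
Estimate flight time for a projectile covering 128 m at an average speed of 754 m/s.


t = d/v = 128/754 = 0.1698 s

0.1698 s
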